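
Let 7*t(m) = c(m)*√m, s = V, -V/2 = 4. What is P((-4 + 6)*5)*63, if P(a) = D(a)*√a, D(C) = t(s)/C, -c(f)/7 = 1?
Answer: -126*I*√5/5 ≈ -56.349*I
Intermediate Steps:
V = -8 (V = -2*4 = -8)
c(f) = -7 (c(f) = -7*1 = -7)
s = -8
t(m) = -√m (t(m) = (-7*√m)/7 = -√m)
D(C) = -2*I*√2/C (D(C) = (-√(-8))/C = (-2*I*√2)/C = -2*I*√2/C)
P(a) = -2*I*√2/√a (P(a) = (-2*I*√2/a)*√a = -2*I*√2/√a)
P((-4 + 6)*5)*63 = -2*I*√2/√((-4 + 6)*5)*63 = -2*I*√2/√(2*5)*63 = -2*I*√2/√10*63 = -2*I*√2*√10/10*63 = -2*I*√5/5*63 = -126*I*√5/5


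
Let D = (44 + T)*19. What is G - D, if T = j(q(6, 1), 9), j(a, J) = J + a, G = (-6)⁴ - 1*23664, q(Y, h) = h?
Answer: -23394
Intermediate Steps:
G = -22368 (G = 1296 - 23664 = -22368)
T = 10 (T = 9 + 1 = 10)
D = 1026 (D = (44 + 10)*19 = 54*19 = 1026)
G - D = -22368 - 1*1026 = -22368 - 1026 = -23394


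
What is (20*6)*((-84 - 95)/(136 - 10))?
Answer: -3580/21 ≈ -170.48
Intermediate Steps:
(20*6)*((-84 - 95)/(136 - 10)) = 120*(-179/126) = -3580/21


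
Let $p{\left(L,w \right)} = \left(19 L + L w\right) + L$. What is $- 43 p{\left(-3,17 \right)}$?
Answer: $4773$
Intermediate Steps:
$p{\left(L,w \right)} = 20 L + L w$
$- 43 p{\left(-3,17 \right)} = - 43 \left(- 3 \left(20 + 17\right)\right) = - 43 \left(\left(-3\right) 37\right) = \left(-43\right) \left(-111\right) = 4773$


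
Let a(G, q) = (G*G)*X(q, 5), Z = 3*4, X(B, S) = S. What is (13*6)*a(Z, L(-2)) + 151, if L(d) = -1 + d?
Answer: 56311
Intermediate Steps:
Z = 12
a(G, q) = 5*G**2 (a(G, q) = (G*G)*5 = G**2*5 = 5*G**2)
(13*6)*a(Z, L(-2)) + 151 = (13*6)*(5*12**2) + 151 = 78*(5*144) + 151 = 78*720 + 151 = 56160 + 151 = 56311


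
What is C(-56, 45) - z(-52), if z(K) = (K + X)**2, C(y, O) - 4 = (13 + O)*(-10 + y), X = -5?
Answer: -7073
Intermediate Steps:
C(y, O) = 4 + (-10 + y)*(13 + O) (C(y, O) = 4 + (13 + O)*(-10 + y) = 4 + (-10 + y)*(13 + O))
z(K) = (-5 + K)**2 (z(K) = (K - 5)**2 = (-5 + K)**2)
C(-56, 45) - z(-52) = (-126 - 10*45 + 13*(-56) + 45*(-56)) - (-5 - 52)**2 = (-126 - 450 - 728 - 2520) - 1*(-57)**2 = -3824 - 1*3249 = -3824 - 3249 = -7073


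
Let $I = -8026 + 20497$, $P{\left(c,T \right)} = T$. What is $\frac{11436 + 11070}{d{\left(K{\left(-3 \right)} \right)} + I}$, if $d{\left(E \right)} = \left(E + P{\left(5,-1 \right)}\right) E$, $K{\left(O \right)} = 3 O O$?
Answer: $\frac{7502}{4391} \approx 1.7085$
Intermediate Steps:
$K{\left(O \right)} = 3 O^{2}$
$I = 12471$
$d{\left(E \right)} = E \left(-1 + E\right)$ ($d{\left(E \right)} = \left(E - 1\right) E = \left(-1 + E\right) E = E \left(-1 + E\right)$)
$\frac{11436 + 11070}{d{\left(K{\left(-3 \right)} \right)} + I} = \frac{11436 + 11070}{3 \left(-3\right)^{2} \left(-1 + 3 \left(-3\right)^{2}\right) + 12471} = \frac{22506}{3 \cdot 9 \left(-1 + 3 \cdot 9\right) + 12471} = \frac{22506}{27 \left(-1 + 27\right) + 12471} = \frac{22506}{27 \cdot 26 + 12471} = \frac{22506}{702 + 12471} = \frac{22506}{13173} = 22506 \cdot \frac{1}{13173} = \frac{7502}{4391}$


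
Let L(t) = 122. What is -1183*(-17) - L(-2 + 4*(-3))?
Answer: 19989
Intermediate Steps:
-1183*(-17) - L(-2 + 4*(-3)) = -1183*(-17) - 1*122 = 20111 - 122 = 19989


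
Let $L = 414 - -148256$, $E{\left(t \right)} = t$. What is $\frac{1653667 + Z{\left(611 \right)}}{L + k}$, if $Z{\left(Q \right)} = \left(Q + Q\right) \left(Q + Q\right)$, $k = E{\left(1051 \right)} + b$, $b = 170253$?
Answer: $\frac{3146951}{319974} \approx 9.835$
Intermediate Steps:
$L = 148670$ ($L = 414 + 148256 = 148670$)
$k = 171304$ ($k = 1051 + 170253 = 171304$)
$Z{\left(Q \right)} = 4 Q^{2}$ ($Z{\left(Q \right)} = 2 Q 2 Q = 4 Q^{2}$)
$\frac{1653667 + Z{\left(611 \right)}}{L + k} = \frac{1653667 + 4 \cdot 611^{2}}{148670 + 171304} = \frac{1653667 + 4 \cdot 373321}{319974} = \left(1653667 + 1493284\right) \frac{1}{319974} = 3146951 \cdot \frac{1}{319974} = \frac{3146951}{319974}$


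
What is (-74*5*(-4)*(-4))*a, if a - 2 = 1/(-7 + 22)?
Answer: -36704/3 ≈ -12235.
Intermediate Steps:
a = 31/15 (a = 2 + 1/(-7 + 22) = 2 + 1/15 = 31/15 ≈ 2.0667)
(-74*5*(-4)*(-4))*a = -74*5*(-4)*(-4)*(31/15) = -(-1480)*(-4)*(31/15) = -74*80*(31/15) = -5920*31/15 = -36704/3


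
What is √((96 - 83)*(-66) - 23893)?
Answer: I*√24751 ≈ 157.32*I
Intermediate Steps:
√((96 - 83)*(-66) - 23893) = √(13*(-66) - 23893) = √(-858 - 23893) = √(-24751) = I*√24751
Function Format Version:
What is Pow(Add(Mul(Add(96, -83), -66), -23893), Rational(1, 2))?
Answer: Mul(I, Pow(24751, Rational(1, 2))) ≈ Mul(157.32, I)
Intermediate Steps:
Pow(Add(Mul(Add(96, -83), -66), -23893), Rational(1, 2)) = Pow(Add(Mul(13, -66), -23893), Rational(1, 2)) = Pow(Add(-858, -23893), Rational(1, 2)) = Pow(-24751, Rational(1, 2)) = Mul(I, Pow(24751, Rational(1, 2)))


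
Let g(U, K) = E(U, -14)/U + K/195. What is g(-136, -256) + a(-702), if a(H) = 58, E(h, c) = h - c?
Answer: 763567/13260 ≈ 57.584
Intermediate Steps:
g(U, K) = K/195 + (14 + U)/U (g(U, K) = (U - 1*(-14))/U + K/195 = (U + 14)/U + K*(1/195) = (14 + U)/U + K/195 = K/195 + (14 + U)/U)
g(-136, -256) + a(-702) = (1 + 14/(-136) + (1/195)*(-256)) + 58 = (1 + 14*(-1/136) - 256/195) + 58 = (1 - 7/68 - 256/195) + 58 = -5513/13260 + 58 = 763567/13260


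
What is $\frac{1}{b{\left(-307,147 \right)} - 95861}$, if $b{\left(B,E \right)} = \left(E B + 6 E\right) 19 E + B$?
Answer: $- \frac{1}{123678039} \approx -8.0855 \cdot 10^{-9}$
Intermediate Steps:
$b{\left(B,E \right)} = B + E \left(114 E + 19 B E\right)$ ($b{\left(B,E \right)} = \left(B E + 6 E\right) 19 E + B = \left(6 E + B E\right) 19 E + B = \left(114 E + 19 B E\right) E + B = E \left(114 E + 19 B E\right) + B = B + E \left(114 E + 19 B E\right)$)
$\frac{1}{b{\left(-307,147 \right)} - 95861} = \frac{1}{\left(-307 + 114 \cdot 147^{2} + 19 \left(-307\right) 147^{2}\right) - 95861} = \frac{1}{\left(-307 + 114 \cdot 21609 + 19 \left(-307\right) 21609\right) - 95861} = \frac{1}{\left(-307 + 2463426 - 126045297\right) - 95861} = \frac{1}{-123582178 - 95861} = \frac{1}{-123678039} = - \frac{1}{123678039}$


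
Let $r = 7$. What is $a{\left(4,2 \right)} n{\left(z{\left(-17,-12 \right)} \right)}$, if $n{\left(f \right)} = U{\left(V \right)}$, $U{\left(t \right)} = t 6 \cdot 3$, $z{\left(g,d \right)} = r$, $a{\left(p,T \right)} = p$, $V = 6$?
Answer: $432$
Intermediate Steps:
$z{\left(g,d \right)} = 7$
$U{\left(t \right)} = 18 t$ ($U{\left(t \right)} = 6 t 3 = 18 t$)
$n{\left(f \right)} = 108$ ($n{\left(f \right)} = 18 \cdot 6 = 108$)
$a{\left(4,2 \right)} n{\left(z{\left(-17,-12 \right)} \right)} = 4 \cdot 108 = 432$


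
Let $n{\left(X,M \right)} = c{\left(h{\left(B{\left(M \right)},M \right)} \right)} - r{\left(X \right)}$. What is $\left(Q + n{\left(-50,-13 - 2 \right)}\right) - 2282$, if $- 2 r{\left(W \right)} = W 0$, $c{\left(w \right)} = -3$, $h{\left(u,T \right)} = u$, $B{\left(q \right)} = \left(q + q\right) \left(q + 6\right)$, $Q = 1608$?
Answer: $-677$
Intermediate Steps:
$B{\left(q \right)} = 2 q \left(6 + q\right)$
$r{\left(W \right)} = 0$ ($r{\left(W \right)} = - \frac{W 0}{2} = \left(- \frac{1}{2}\right) 0 = 0$)
$n{\left(X,M \right)} = -3$ ($n{\left(X,M \right)} = -3 - 0 = -3 + 0 = -3$)
$\left(Q + n{\left(-50,-13 - 2 \right)}\right) - 2282 = \left(1608 - 3\right) - 2282 = 1605 - 2282 = -677$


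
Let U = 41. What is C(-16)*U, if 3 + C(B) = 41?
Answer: 1558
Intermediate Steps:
C(B) = 38 (C(B) = -3 + 41 = 38)
C(-16)*U = 38*41 = 1558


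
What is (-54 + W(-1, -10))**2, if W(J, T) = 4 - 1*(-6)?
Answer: 1936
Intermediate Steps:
W(J, T) = 10 (W(J, T) = 4 + 6 = 10)
(-54 + W(-1, -10))**2 = (-54 + 10)**2 = (-44)**2 = 1936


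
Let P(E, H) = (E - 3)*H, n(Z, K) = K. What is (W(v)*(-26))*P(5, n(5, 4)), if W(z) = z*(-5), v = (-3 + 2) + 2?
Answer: 1040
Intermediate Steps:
v = 1 (v = -1 + 2 = 1)
W(z) = -5*z
P(E, H) = H*(-3 + E) (P(E, H) = (-3 + E)*H = H*(-3 + E))
(W(v)*(-26))*P(5, n(5, 4)) = (-5*1*(-26))*(4*(-3 + 5)) = (-5*(-26))*(4*2) = 130*8 = 1040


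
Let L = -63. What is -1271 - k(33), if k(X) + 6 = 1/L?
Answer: -79694/63 ≈ -1265.0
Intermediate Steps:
k(X) = -379/63 (k(X) = -6 + 1/(-63) = -6 - 1/63 = -379/63)
-1271 - k(33) = -1271 - 1*(-379/63) = -1271 + 379/63 = -79694/63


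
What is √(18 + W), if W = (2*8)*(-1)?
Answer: √2 ≈ 1.4142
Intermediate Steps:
W = -16 (W = 16*(-1) = -16)
√(18 + W) = √(18 - 16) = √2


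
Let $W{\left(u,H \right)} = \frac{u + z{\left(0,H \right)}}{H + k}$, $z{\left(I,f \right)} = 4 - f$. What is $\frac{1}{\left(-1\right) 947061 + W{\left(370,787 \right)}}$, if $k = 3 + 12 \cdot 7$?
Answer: $- \frac{874}{827731727} \approx -1.0559 \cdot 10^{-6}$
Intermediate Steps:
$k = 87$ ($k = 3 + 84 = 87$)
$W{\left(u,H \right)} = \frac{4 + u - H}{87 + H}$ ($W{\left(u,H \right)} = \frac{u - \left(-4 + H\right)}{H + 87} = \frac{4 + u - H}{87 + H}$)
$\frac{1}{\left(-1\right) 947061 + W{\left(370,787 \right)}} = \frac{1}{\left(-1\right) 947061 + \frac{4 + 370 - 787}{87 + 787}} = \frac{1}{-947061 + \frac{4 + 370 - 787}{874}} = \frac{1}{-947061 + \frac{1}{874} \left(-413\right)} = \frac{1}{-947061 - \frac{413}{874}} = \frac{1}{- \frac{827731727}{874}} = - \frac{874}{827731727}$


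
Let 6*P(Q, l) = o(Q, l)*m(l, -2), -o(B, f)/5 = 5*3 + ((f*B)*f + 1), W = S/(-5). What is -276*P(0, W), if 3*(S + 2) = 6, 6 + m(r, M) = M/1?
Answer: -29440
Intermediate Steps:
m(r, M) = -6 + M (m(r, M) = -6 + M/1 = -6 + M*1 = -6 + M)
S = 0 (S = -2 + (⅓)*6 = -2 + 2 = 0)
W = 0 (W = 0/(-5) = 0*(-⅕) = 0)
o(B, f) = -80 - 5*B*f² (o(B, f) = -5*(5*3 + ((f*B)*f + 1)) = -5*(15 + ((B*f)*f + 1)) = -5*(15 + (B*f² + 1)) = -5*(15 + (1 + B*f²)) = -5*(16 + B*f²) = -80 - 5*B*f²)
P(Q, l) = 320/3 + 20*Q*l²/3 (P(Q, l) = ((-80 - 5*Q*l²)*(-6 - 2))/6 = ((-80 - 5*Q*l²)*(-8))/6 = (640 + 40*Q*l²)/6 = 320/3 + 20*Q*l²/3)
-276*P(0, W) = -276*(320/3 + (20/3)*0*0²) = -276*(320/3 + (20/3)*0*0) = -276*(320/3 + 0) = -276*320/3 = -29440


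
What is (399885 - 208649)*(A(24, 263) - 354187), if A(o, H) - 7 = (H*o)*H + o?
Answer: 249735092400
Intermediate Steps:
A(o, H) = 7 + o + o*H² (A(o, H) = 7 + ((H*o)*H + o) = 7 + (o*H² + o) = 7 + (o + o*H²) = 7 + o + o*H²)
(399885 - 208649)*(A(24, 263) - 354187) = (399885 - 208649)*((7 + 24 + 24*263²) - 354187) = 191236*((7 + 24 + 24*69169) - 354187) = 191236*((7 + 24 + 1660056) - 354187) = 191236*(1660087 - 354187) = 191236*1305900 = 249735092400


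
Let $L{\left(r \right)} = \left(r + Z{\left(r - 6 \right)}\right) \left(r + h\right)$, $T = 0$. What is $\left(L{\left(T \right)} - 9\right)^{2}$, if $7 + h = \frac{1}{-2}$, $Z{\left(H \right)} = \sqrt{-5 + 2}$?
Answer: $- \frac{351}{4} + 135 i \sqrt{3} \approx -87.75 + 233.83 i$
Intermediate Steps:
$Z{\left(H \right)} = i \sqrt{3}$ ($Z{\left(H \right)} = \sqrt{-3} = i \sqrt{3}$)
$h = - \frac{15}{2}$ ($h = -7 + \frac{1}{-2} = -7 - \frac{1}{2} = - \frac{15}{2} \approx -7.5$)
$L{\left(r \right)} = \left(- \frac{15}{2} + r\right) \left(r + i \sqrt{3}\right)$ ($L{\left(r \right)} = \left(r + i \sqrt{3}\right) \left(r - \frac{15}{2}\right) = \left(r + i \sqrt{3}\right) \left(- \frac{15}{2} + r\right) = \left(- \frac{15}{2} + r\right) \left(r + i \sqrt{3}\right)$)
$\left(L{\left(T \right)} - 9\right)^{2} = \left(\left(0^{2} - 0 - \frac{15 i \sqrt{3}}{2} + i 0 \sqrt{3}\right) - 9\right)^{2} = \left(\left(0 + 0 - \frac{15 i \sqrt{3}}{2} + 0\right) - 9\right)^{2} = \left(- \frac{15 i \sqrt{3}}{2} - 9\right)^{2} = \left(-9 - \frac{15 i \sqrt{3}}{2}\right)^{2}$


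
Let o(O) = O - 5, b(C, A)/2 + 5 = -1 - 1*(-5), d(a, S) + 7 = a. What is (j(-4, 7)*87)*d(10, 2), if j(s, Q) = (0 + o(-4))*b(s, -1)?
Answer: 4698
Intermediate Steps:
d(a, S) = -7 + a
b(C, A) = -2 (b(C, A) = -10 + 2*(-1 - 1*(-5)) = -10 + 2*(-1 + 5) = -10 + 2*4 = -10 + 8 = -2)
o(O) = -5 + O
j(s, Q) = 18 (j(s, Q) = (0 + (-5 - 4))*(-2) = (0 - 9)*(-2) = -9*(-2) = 18)
(j(-4, 7)*87)*d(10, 2) = (18*87)*(-7 + 10) = 1566*3 = 4698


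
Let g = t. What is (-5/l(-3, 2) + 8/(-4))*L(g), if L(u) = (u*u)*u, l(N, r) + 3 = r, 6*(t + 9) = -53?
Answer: -1225043/72 ≈ -17015.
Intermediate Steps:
t = -107/6 (t = -9 + (1/6)*(-53) = -9 - 53/6 = -107/6 ≈ -17.833)
l(N, r) = -3 + r
g = -107/6 ≈ -17.833
L(u) = u**3 (L(u) = u**2*u = u**3)
(-5/l(-3, 2) + 8/(-4))*L(g) = (-5/(-3 + 2) + 8/(-4))*(-107/6)**3 = (-5/(-1) + 8*(-1/4))*(-1225043/216) = (-5*(-1) - 2)*(-1225043/216) = (5 - 2)*(-1225043/216) = 3*(-1225043/216) = -1225043/72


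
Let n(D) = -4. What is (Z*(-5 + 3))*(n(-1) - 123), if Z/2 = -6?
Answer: -3048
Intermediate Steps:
Z = -12 (Z = 2*(-6) = -12)
(Z*(-5 + 3))*(n(-1) - 123) = (-12*(-5 + 3))*(-4 - 123) = -12*(-2)*(-127) = 24*(-127) = -3048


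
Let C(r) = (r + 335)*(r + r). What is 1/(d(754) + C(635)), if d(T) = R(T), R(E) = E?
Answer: 1/1232654 ≈ 8.1126e-7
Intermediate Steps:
d(T) = T
C(r) = 2*r*(335 + r) (C(r) = (335 + r)*(2*r) = 2*r*(335 + r))
1/(d(754) + C(635)) = 1/(754 + 2*635*(335 + 635)) = 1/(754 + 2*635*970) = 1/(754 + 1231900) = 1/1232654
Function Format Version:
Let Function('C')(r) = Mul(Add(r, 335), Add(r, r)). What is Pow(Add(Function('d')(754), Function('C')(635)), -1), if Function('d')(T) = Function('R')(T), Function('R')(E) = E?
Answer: Rational(1, 1232654) ≈ 8.1126e-7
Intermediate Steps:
Function('d')(T) = T
Function('C')(r) = Mul(2, r, Add(335, r)) (Function('C')(r) = Mul(Add(335, r), Mul(2, r)) = Mul(2, r, Add(335, r)))
Pow(Add(Function('d')(754), Function('C')(635)), -1) = Pow(Add(754, Mul(2, 635, Add(335, 635))), -1) = Pow(Add(754, Mul(2, 635, 970)), -1) = Pow(Add(754, 1231900), -1) = Pow(1232654, -1) = Rational(1, 1232654)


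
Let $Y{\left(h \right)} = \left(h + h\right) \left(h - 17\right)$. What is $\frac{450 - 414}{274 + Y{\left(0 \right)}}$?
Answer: $\frac{18}{137} \approx 0.13139$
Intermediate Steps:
$Y{\left(h \right)} = 2 h \left(-17 + h\right)$
$\frac{450 - 414}{274 + Y{\left(0 \right)}} = \frac{450 - 414}{274 + 2 \cdot 0 \left(-17 + 0\right)} = \frac{36}{274 + 2 \cdot 0 \left(-17\right)} = \frac{36}{274 + 0} = \frac{36}{274} = 36 \cdot \frac{1}{274} = \frac{18}{137}$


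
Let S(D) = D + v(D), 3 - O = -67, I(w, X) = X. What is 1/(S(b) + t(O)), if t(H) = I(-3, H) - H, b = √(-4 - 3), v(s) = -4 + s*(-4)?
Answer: I/(-4*I + 3*√7) ≈ -0.050633 + 0.10047*I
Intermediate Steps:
v(s) = -4 - 4*s
O = 70 (O = 3 - 1*(-67) = 3 + 67 = 70)
b = I*√7 (b = √(-7) = I*√7 ≈ 2.6458*I)
S(D) = -4 - 3*D (S(D) = D + (-4 - 4*D) = -4 - 3*D)
t(H) = 0 (t(H) = H - H = 0)
1/(S(b) + t(O)) = 1/((-4 - 3*I*√7) + 0) = 1/(-4 - 3*I*√7)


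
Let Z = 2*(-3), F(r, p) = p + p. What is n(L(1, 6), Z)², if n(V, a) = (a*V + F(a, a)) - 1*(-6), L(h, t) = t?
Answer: 1764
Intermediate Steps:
F(r, p) = 2*p
Z = -6
n(V, a) = 6 + 2*a + V*a (n(V, a) = (a*V + 2*a) - 1*(-6) = (V*a + 2*a) + 6 = (2*a + V*a) + 6 = 6 + 2*a + V*a)
n(L(1, 6), Z)² = (6 + 2*(-6) + 6*(-6))² = (6 - 12 - 36)² = (-42)² = 1764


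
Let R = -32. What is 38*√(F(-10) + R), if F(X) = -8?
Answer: 76*I*√10 ≈ 240.33*I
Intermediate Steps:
38*√(F(-10) + R) = 38*√(-8 - 32) = 38*√(-40) = 38*(2*I*√10) = 76*I*√10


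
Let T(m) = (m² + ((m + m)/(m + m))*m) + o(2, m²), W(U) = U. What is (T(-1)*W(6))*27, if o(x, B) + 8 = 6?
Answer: -324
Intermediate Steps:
o(x, B) = -2 (o(x, B) = -8 + 6 = -2)
T(m) = -2 + m + m² (T(m) = (m² + ((m + m)/(m + m))*m) - 2 = (m² + ((2*m)/((2*m)))*m) - 2 = (m² + ((2*m)*(1/(2*m)))*m) - 2 = (m² + 1*m) - 2 = (m² + m) - 2 = (m + m²) - 2 = -2 + m + m²)
(T(-1)*W(6))*27 = ((-2 - 1 + (-1)²)*6)*27 = ((-2 - 1 + 1)*6)*27 = -2*6*27 = -12*27 = -324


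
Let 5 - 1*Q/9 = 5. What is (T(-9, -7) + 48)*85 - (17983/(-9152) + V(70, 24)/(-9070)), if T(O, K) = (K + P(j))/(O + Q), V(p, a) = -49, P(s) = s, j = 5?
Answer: 1531826322929/373538880 ≈ 4100.9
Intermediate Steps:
Q = 0 (Q = 45 - 9*5 = 45 - 45 = 0)
T(O, K) = (5 + K)/O (T(O, K) = (K + 5)/(O + 0) = (5 + K)/O)
(T(-9, -7) + 48)*85 - (17983/(-9152) + V(70, 24)/(-9070)) = ((5 - 7)/(-9) + 48)*85 - (17983/(-9152) - 49/(-9070)) = (-1/9*(-2) + 48)*85 - (17983*(-1/9152) - 49*(-1/9070)) = (2/9 + 48)*85 - (-17983/9152 + 49/9070) = (434/9)*85 - 1*(-81328681/41504320) = 36890/9 + 81328681/41504320 = 1531826322929/373538880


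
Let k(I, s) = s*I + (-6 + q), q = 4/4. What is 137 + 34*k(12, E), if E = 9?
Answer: 3639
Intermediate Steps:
q = 1 (q = 4*(¼) = 1)
k(I, s) = -5 + I*s (k(I, s) = s*I + (-6 + 1) = I*s - 5 = -5 + I*s)
137 + 34*k(12, E) = 137 + 34*(-5 + 12*9) = 137 + 34*(-5 + 108) = 137 + 34*103 = 137 + 3502 = 3639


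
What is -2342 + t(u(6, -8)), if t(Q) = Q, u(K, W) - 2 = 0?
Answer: -2340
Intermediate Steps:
u(K, W) = 2 (u(K, W) = 2 + 0 = 2)
-2342 + t(u(6, -8)) = -2342 + 2 = -2340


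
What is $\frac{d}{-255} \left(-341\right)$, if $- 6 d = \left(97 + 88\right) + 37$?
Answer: $- \frac{12617}{255} \approx -49.478$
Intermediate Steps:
$d = -37$ ($d = - \frac{\left(97 + 88\right) + 37}{6} = - \frac{185 + 37}{6} = \left(- \frac{1}{6}\right) 222 = -37$)
$\frac{d}{-255} \left(-341\right) = - \frac{37}{-255} \left(-341\right) = \left(-37\right) \left(- \frac{1}{255}\right) \left(-341\right) = \frac{37}{255} \left(-341\right) = - \frac{12617}{255}$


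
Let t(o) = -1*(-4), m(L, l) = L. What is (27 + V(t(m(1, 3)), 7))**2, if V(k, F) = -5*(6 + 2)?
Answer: 169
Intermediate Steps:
t(o) = 4
V(k, F) = -40 (V(k, F) = -5*8 = -40)
(27 + V(t(m(1, 3)), 7))**2 = (27 - 40)**2 = (-13)**2 = 169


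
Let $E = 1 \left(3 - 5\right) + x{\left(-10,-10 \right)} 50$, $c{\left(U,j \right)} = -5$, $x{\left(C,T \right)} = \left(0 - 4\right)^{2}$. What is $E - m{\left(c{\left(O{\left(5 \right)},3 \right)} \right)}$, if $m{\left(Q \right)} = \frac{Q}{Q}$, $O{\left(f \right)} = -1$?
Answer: $797$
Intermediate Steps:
$x{\left(C,T \right)} = 16$ ($x{\left(C,T \right)} = \left(-4\right)^{2} = 16$)
$m{\left(Q \right)} = 1$
$E = 798$ ($E = 1 \left(3 - 5\right) + 16 \cdot 50 = 1 \left(-2\right) + 800 = -2 + 800 = 798$)
$E - m{\left(c{\left(O{\left(5 \right)},3 \right)} \right)} = 798 - 1 = 797$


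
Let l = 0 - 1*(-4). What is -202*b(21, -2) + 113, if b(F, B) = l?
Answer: -695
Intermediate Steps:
l = 4 (l = 0 + 4 = 4)
b(F, B) = 4
-202*b(21, -2) + 113 = -202*4 + 113 = -808 + 113 = -695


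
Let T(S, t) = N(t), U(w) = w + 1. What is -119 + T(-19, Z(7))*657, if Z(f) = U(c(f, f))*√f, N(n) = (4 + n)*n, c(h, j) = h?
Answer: 294217 + 21024*√7 ≈ 3.4984e+5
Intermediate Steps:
N(n) = n*(4 + n)
U(w) = 1 + w
Z(f) = √f*(1 + f) (Z(f) = (1 + f)*√f = √f*(1 + f))
T(S, t) = t*(4 + t)
-119 + T(-19, Z(7))*657 = -119 + ((√7*(1 + 7))*(4 + √7*(1 + 7)))*657 = -119 + ((√7*8)*(4 + √7*8))*657 = -119 + ((8*√7)*(4 + 8*√7))*657 = -119 + (8*√7*(4 + 8*√7))*657 = -119 + 5256*√7*(4 + 8*√7)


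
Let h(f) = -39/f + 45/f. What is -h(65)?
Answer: -6/65 ≈ -0.092308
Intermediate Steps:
h(f) = 6/f
-h(65) = -6/65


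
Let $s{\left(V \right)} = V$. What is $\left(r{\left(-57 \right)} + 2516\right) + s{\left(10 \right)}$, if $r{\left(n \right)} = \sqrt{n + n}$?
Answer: $2526 + i \sqrt{114} \approx 2526.0 + 10.677 i$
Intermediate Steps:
$r{\left(n \right)} = \sqrt{2} \sqrt{n}$ ($r{\left(n \right)} = \sqrt{2 n} = \sqrt{2} \sqrt{n}$)
$\left(r{\left(-57 \right)} + 2516\right) + s{\left(10 \right)} = \left(\sqrt{2} \sqrt{-57} + 2516\right) + 10 = \left(\sqrt{2} i \sqrt{57} + 2516\right) + 10 = \left(i \sqrt{114} + 2516\right) + 10 = \left(2516 + i \sqrt{114}\right) + 10 = 2526 + i \sqrt{114}$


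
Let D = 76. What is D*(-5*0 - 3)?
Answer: -228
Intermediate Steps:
D*(-5*0 - 3) = 76*(-5*0 - 3) = 76*(0 - 3) = 76*(-3) = -228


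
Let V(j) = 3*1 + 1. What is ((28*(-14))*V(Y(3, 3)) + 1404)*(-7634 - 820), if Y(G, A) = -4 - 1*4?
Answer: 1386456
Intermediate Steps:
Y(G, A) = -8 (Y(G, A) = -4 - 4 = -8)
V(j) = 4 (V(j) = 3 + 1 = 4)
((28*(-14))*V(Y(3, 3)) + 1404)*(-7634 - 820) = ((28*(-14))*4 + 1404)*(-7634 - 820) = (-392*4 + 1404)*(-8454) = (-1568 + 1404)*(-8454) = -164*(-8454) = 1386456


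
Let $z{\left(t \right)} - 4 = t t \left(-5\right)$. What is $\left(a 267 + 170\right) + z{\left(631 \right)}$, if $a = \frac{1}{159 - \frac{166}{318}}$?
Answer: $- \frac{50159877485}{25198} \approx -1.9906 \cdot 10^{6}$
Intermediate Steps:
$a = \frac{159}{25198}$ ($a = \frac{1}{159 - \frac{83}{159}} = \frac{1}{\frac{25198}{159}} = \frac{159}{25198} \approx 0.00631$)
$z{\left(t \right)} = 4 - 5 t^{2}$ ($z{\left(t \right)} = 4 + t t \left(-5\right) = 4 + t^{2} \left(-5\right) = 4 - 5 t^{2}$)
$\left(a 267 + 170\right) + z{\left(631 \right)} = \left(\frac{159}{25198} \cdot 267 + 170\right) + \left(4 - 5 \cdot 631^{2}\right) = \left(\frac{42453}{25198} + 170\right) + \left(4 - 1990805\right) = \frac{4326113}{25198} + \left(4 - 1990805\right) = \frac{4326113}{25198} - 1990801 = - \frac{50159877485}{25198}$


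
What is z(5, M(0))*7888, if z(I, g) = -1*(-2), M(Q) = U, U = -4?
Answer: 15776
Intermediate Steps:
M(Q) = -4
z(I, g) = 2
z(5, M(0))*7888 = 2*7888 = 15776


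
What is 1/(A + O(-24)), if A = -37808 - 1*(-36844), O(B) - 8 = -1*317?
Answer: -1/1273 ≈ -0.00078555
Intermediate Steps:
O(B) = -309 (O(B) = 8 - 1*317 = 8 - 317 = -309)
A = -964 (A = -37808 + 36844 = -964)
1/(A + O(-24)) = 1/(-964 - 309) = 1/(-1273) = -1/1273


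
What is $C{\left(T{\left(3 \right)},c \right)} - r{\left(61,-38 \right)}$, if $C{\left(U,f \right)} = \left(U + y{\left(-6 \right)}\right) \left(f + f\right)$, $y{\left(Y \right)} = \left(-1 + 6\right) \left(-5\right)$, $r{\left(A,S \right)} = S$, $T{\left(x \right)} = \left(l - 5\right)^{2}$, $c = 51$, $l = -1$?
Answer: $1160$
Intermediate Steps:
$T{\left(x \right)} = 36$ ($T{\left(x \right)} = \left(-1 - 5\right)^{2} = \left(-6\right)^{2} = 36$)
$y{\left(Y \right)} = -25$ ($y{\left(Y \right)} = 5 \left(-5\right) = -25$)
$C{\left(U,f \right)} = 2 f \left(-25 + U\right)$ ($C{\left(U,f \right)} = \left(U - 25\right) \left(f + f\right) = \left(-25 + U\right) 2 f = 2 f \left(-25 + U\right)$)
$C{\left(T{\left(3 \right)},c \right)} - r{\left(61,-38 \right)} = 2 \cdot 51 \left(-25 + 36\right) - -38 = 2 \cdot 51 \cdot 11 + 38 = 1122 + 38 = 1160$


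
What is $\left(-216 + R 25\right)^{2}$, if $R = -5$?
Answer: $116281$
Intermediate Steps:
$\left(-216 + R 25\right)^{2} = \left(-216 - 125\right)^{2} = \left(-341\right)^{2} = 116281$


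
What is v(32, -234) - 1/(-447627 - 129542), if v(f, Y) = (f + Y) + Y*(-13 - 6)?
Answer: 2449505237/577169 ≈ 4244.0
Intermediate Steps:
v(f, Y) = f - 18*Y (v(f, Y) = (Y + f) + Y*(-19) = (Y + f) - 19*Y = f - 18*Y)
v(32, -234) - 1/(-447627 - 129542) = (32 - 18*(-234)) - 1/(-447627 - 129542) = (32 + 4212) - 1/(-577169) = 4244 - 1*(-1/577169) = 4244 + 1/577169 = 2449505237/577169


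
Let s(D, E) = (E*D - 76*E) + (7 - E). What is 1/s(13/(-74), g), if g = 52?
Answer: -37/148227 ≈ -0.00024962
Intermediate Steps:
s(D, E) = 7 - 77*E + D*E (s(D, E) = (D*E - 76*E) + (7 - E) = (-76*E + D*E) + (7 - E) = 7 - 77*E + D*E)
1/s(13/(-74), g) = 1/(7 - 77*52 + (13/(-74))*52) = 1/(7 - 4004 + (13*(-1/74))*52) = 1/(7 - 4004 - 13/74*52) = 1/(7 - 4004 - 338/37) = 1/(-148227/37) = -37/148227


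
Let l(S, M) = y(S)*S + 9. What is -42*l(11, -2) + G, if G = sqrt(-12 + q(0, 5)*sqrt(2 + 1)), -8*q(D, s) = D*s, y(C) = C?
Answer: -5460 + 2*I*sqrt(3) ≈ -5460.0 + 3.4641*I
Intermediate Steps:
l(S, M) = 9 + S**2 (l(S, M) = S*S + 9 = S**2 + 9 = 9 + S**2)
q(D, s) = -D*s/8
G = 2*I*sqrt(3) (G = sqrt(-12 + (-1/8*0*5)*sqrt(2 + 1)) = sqrt(-12 + 0*sqrt(3)) = sqrt(-12 + 0) = sqrt(-12) = 2*I*sqrt(3) ≈ 3.4641*I)
-42*l(11, -2) + G = -42*(9 + 11**2) + 2*I*sqrt(3) = -42*(9 + 121) + 2*I*sqrt(3) = -42*130 + 2*I*sqrt(3) = -5460 + 2*I*sqrt(3)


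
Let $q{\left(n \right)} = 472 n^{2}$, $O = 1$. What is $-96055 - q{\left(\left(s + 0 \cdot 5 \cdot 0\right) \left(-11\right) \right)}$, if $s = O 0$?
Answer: $-96055$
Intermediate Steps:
$s = 0$ ($s = 1 \cdot 0 = 0$)
$-96055 - q{\left(\left(s + 0 \cdot 5 \cdot 0\right) \left(-11\right) \right)} = -96055 - 472 \left(\left(0 + 0 \cdot 5 \cdot 0\right) \left(-11\right)\right)^{2} = -96055 - 472 \left(\left(0 + 0 \cdot 0\right) \left(-11\right)\right)^{2} = -96055 - 472 \left(\left(0 + 0\right) \left(-11\right)\right)^{2} = -96055 - 472 \left(0 \left(-11\right)\right)^{2} = -96055 - 472 \cdot 0^{2} = -96055 - 472 \cdot 0 = -96055 - 0 = -96055 + 0 = -96055$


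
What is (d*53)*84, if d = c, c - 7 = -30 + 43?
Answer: 89040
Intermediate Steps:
c = 20 (c = 7 + (-30 + 43) = 7 + 13 = 20)
d = 20
(d*53)*84 = (20*53)*84 = 1060*84 = 89040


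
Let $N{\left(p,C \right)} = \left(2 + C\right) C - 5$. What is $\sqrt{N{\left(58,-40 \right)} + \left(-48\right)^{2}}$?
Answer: $\sqrt{3819} \approx 61.798$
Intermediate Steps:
$N{\left(p,C \right)} = -5 + C \left(2 + C\right)$ ($N{\left(p,C \right)} = C \left(2 + C\right) - 5 = -5 + C \left(2 + C\right)$)
$\sqrt{N{\left(58,-40 \right)} + \left(-48\right)^{2}} = \sqrt{\left(-5 + \left(-40\right)^{2} + 2 \left(-40\right)\right) + \left(-48\right)^{2}} = \sqrt{\left(-5 + 1600 - 80\right) + 2304} = \sqrt{1515 + 2304} = \sqrt{3819}$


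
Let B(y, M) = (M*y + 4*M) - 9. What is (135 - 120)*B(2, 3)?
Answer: 135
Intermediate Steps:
B(y, M) = -9 + 4*M + M*y (B(y, M) = (4*M + M*y) - 9 = -9 + 4*M + M*y)
(135 - 120)*B(2, 3) = (135 - 120)*(-9 + 4*3 + 3*2) = 15*(-9 + 12 + 6) = 15*9 = 135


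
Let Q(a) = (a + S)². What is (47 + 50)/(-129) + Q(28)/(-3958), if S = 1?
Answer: -492415/510582 ≈ -0.96442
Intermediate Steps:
Q(a) = (1 + a)² (Q(a) = (a + 1)² = (1 + a)²)
(47 + 50)/(-129) + Q(28)/(-3958) = (47 + 50)/(-129) + (1 + 28)²/(-3958) = 97*(-1/129) + 29²*(-1/3958) = -97/129 + 841*(-1/3958) = -97/129 - 841/3958 = -492415/510582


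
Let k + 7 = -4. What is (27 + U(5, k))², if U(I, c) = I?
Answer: 1024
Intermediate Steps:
k = -11 (k = -7 - 4 = -11)
(27 + U(5, k))² = (27 + 5)² = 32² = 1024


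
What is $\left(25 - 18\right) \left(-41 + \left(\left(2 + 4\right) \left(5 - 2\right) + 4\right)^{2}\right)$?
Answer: $3101$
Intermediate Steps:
$\left(25 - 18\right) \left(-41 + \left(\left(2 + 4\right) \left(5 - 2\right) + 4\right)^{2}\right) = 7 \left(-41 + \left(6 \cdot 3 + 4\right)^{2}\right) = 7 \left(-41 + \left(18 + 4\right)^{2}\right) = 7 \left(-41 + 22^{2}\right) = 7 \left(-41 + 484\right) = 7 \cdot 443 = 3101$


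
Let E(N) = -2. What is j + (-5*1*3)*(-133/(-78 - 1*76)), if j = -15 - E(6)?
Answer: -571/22 ≈ -25.955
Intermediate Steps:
j = -13 (j = -15 - 1*(-2) = -15 + 2 = -13)
j + (-5*1*3)*(-133/(-78 - 1*76)) = -13 + (-5*1*3)*(-133/(-78 - 1*76)) = -13 + (-5*3)*(-133/(-78 - 76)) = -13 - (-1995)/(-154) = -13 - (-1995)*(-1)/154 = -13 - 15*19/22 = -13 - 285/22 = -571/22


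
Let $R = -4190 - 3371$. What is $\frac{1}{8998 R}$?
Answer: $- \frac{1}{68033878} \approx -1.4699 \cdot 10^{-8}$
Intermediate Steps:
$R = -7561$
$\frac{1}{8998 R} = \frac{1}{8998 \left(-7561\right)} = \frac{1}{8998} \left(- \frac{1}{7561}\right) = - \frac{1}{68033878}$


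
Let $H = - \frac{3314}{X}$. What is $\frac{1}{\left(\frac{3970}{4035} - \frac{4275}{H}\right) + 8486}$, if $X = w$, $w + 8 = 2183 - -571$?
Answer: $\frac{1337199}{16085533397} \approx 8.3131 \cdot 10^{-5}$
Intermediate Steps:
$w = 2746$ ($w = -8 + \left(2183 - -571\right) = -8 + \left(2183 + 571\right) = -8 + 2754 = 2746$)
$X = 2746$
$H = - \frac{1657}{1373}$ ($H = - \frac{3314}{2746} = \left(-3314\right) \frac{1}{2746} = - \frac{1657}{1373} \approx -1.2068$)
$\frac{1}{\left(\frac{3970}{4035} - \frac{4275}{H}\right) + 8486} = \frac{1}{\left(\frac{3970}{4035} - \frac{4275}{- \frac{1657}{1373}}\right) + 8486} = \frac{1}{\left(3970 \cdot \frac{1}{4035} - - \frac{5869575}{1657}\right) + 8486} = \frac{1}{\left(\frac{794}{807} + \frac{5869575}{1657}\right) + 8486} = \frac{1}{\frac{4738062683}{1337199} + 8486} = \frac{1}{\frac{16085533397}{1337199}} = \frac{1337199}{16085533397}$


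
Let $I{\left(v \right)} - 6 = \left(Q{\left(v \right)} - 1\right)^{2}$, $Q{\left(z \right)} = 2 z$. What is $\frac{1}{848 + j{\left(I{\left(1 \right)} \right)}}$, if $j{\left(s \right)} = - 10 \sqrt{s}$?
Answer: $\frac{212}{179601} + \frac{5 \sqrt{7}}{359202} \approx 0.0012172$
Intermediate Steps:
$I{\left(v \right)} = 6 + \left(-1 + 2 v\right)^{2}$ ($I{\left(v \right)} = 6 + \left(2 v - 1\right)^{2} = 6 + \left(-1 + 2 v\right)^{2}$)
$\frac{1}{848 + j{\left(I{\left(1 \right)} \right)}} = \frac{1}{848 - 10 \sqrt{6 + \left(-1 + 2 \cdot 1\right)^{2}}} = \frac{1}{848 - 10 \sqrt{6 + \left(-1 + 2\right)^{2}}} = \frac{1}{848 - 10 \sqrt{6 + 1^{2}}} = \frac{1}{848 - 10 \sqrt{6 + 1}} = \frac{1}{848 - 10 \sqrt{7}}$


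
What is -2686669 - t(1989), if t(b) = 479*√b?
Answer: -2686669 - 1437*√221 ≈ -2.7080e+6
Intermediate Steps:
-2686669 - t(1989) = -2686669 - 479*√1989 = -2686669 - 479*3*√221 = -2686669 - 1437*√221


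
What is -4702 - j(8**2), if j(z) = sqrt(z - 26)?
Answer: -4702 - sqrt(38) ≈ -4708.2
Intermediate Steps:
j(z) = sqrt(-26 + z)
-4702 - j(8**2) = -4702 - sqrt(-26 + 8**2) = -4702 - sqrt(-26 + 64) = -4702 - sqrt(38)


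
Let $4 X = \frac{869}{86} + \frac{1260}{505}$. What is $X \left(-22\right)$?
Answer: $- \frac{1203851}{17372} \approx -69.298$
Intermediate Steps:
$X = \frac{109441}{34744}$ ($X = \frac{\frac{869}{86} + \frac{1260}{505}}{4} = \frac{869 \cdot \frac{1}{86} + 1260 \cdot \frac{1}{505}}{4} = \frac{\frac{869}{86} + \frac{252}{101}}{4} = \frac{1}{4} \cdot \frac{109441}{8686} = \frac{109441}{34744} \approx 3.1499$)
$X \left(-22\right) = \frac{109441}{34744} \left(-22\right) = - \frac{1203851}{17372}$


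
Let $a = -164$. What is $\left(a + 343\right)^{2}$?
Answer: $32041$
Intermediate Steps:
$\left(a + 343\right)^{2} = \left(-164 + 343\right)^{2} = 179^{2} = 32041$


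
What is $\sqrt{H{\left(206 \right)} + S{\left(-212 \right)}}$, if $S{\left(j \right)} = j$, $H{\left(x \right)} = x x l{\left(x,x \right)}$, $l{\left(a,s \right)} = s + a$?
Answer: $2 \sqrt{4370855} \approx 4181.3$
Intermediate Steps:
$l{\left(a,s \right)} = a + s$
$H{\left(x \right)} = 2 x^{3}$ ($H{\left(x \right)} = x x \left(x + x\right) = x^{2} \cdot 2 x = 2 x^{3}$)
$\sqrt{H{\left(206 \right)} + S{\left(-212 \right)}} = \sqrt{2 \cdot 206^{3} - 212} = \sqrt{2 \cdot 8741816 - 212} = \sqrt{17483632 - 212} = \sqrt{17483420} = 2 \sqrt{4370855}$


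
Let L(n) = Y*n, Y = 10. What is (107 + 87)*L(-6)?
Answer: -11640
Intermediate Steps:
L(n) = 10*n
(107 + 87)*L(-6) = (107 + 87)*(10*(-6)) = 194*(-60) = -11640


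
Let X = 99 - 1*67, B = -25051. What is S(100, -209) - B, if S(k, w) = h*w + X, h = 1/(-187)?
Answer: 426430/17 ≈ 25084.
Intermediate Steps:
h = -1/187 ≈ -0.0053476
X = 32 (X = 99 - 67 = 32)
S(k, w) = 32 - w/187 (S(k, w) = -w/187 + 32 = 32 - w/187)
S(100, -209) - B = (32 - 1/187*(-209)) - 1*(-25051) = (32 + 19/17) + 25051 = 563/17 + 25051 = 426430/17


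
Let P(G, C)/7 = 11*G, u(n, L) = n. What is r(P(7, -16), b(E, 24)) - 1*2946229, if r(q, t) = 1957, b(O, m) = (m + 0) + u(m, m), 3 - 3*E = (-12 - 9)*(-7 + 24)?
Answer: -2944272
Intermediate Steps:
E = 120 (E = 1 - (-12 - 9)*(-7 + 24)/3 = 1 - (-7)*17 = 1 - 1/3*(-357) = 1 + 119 = 120)
P(G, C) = 77*G (P(G, C) = 7*(11*G) = 77*G)
b(O, m) = 2*m (b(O, m) = (m + 0) + m = m + m = 2*m)
r(P(7, -16), b(E, 24)) - 1*2946229 = 1957 - 1*2946229 = 1957 - 2946229 = -2944272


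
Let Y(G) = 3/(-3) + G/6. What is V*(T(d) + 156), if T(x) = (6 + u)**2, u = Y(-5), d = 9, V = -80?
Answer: -124820/9 ≈ -13869.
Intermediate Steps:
Y(G) = -1 + G/6 (Y(G) = 3*(-1/3) + G*(1/6) = -1 + G/6)
u = -11/6 (u = -1 + (1/6)*(-5) = -1 - 5/6 = -11/6 ≈ -1.8333)
T(x) = 625/36 (T(x) = (6 - 11/6)**2 = (25/6)**2 = 625/36)
V*(T(d) + 156) = -80*(625/36 + 156) = -80*6241/36 = -124820/9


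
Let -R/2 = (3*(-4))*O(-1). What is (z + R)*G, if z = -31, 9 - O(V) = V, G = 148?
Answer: 30932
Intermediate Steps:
O(V) = 9 - V
R = 240 (R = -2*3*(-4)*(9 - 1*(-1)) = -(-24)*(9 + 1) = -(-24)*10 = -2*(-120) = 240)
(z + R)*G = (-31 + 240)*148 = 209*148 = 30932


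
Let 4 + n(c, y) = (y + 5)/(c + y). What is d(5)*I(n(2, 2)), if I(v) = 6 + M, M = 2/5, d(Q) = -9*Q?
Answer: -288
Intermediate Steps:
n(c, y) = -4 + (5 + y)/(c + y) (n(c, y) = -4 + (y + 5)/(c + y) = -4 + (5 + y)/(c + y))
M = ⅖ (M = 2*(⅕) = ⅖ ≈ 0.40000)
I(v) = 32/5 (I(v) = 6 + ⅖ = 32/5)
d(5)*I(n(2, 2)) = -9*5*(32/5) = -45*32/5 = -288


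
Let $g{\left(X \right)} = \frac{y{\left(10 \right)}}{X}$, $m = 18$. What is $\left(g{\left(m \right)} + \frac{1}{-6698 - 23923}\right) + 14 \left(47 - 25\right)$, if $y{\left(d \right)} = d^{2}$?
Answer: $\frac{28804151}{91863} \approx 313.56$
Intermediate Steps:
$g{\left(X \right)} = \frac{100}{X}$ ($g{\left(X \right)} = \frac{10^{2}}{X} = \frac{100}{X}$)
$\left(g{\left(m \right)} + \frac{1}{-6698 - 23923}\right) + 14 \left(47 - 25\right) = \left(\frac{100}{18} + \frac{1}{-6698 - 23923}\right) + 14 \left(47 - 25\right) = \left(100 \cdot \frac{1}{18} + \frac{1}{-30621}\right) + 14 \cdot 22 = \left(\frac{50}{9} - \frac{1}{30621}\right) + 308 = \frac{510347}{91863} + 308 = \frac{28804151}{91863}$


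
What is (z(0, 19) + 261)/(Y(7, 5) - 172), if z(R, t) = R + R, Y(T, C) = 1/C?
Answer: -1305/859 ≈ -1.5192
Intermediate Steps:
z(R, t) = 2*R
(z(0, 19) + 261)/(Y(7, 5) - 172) = (2*0 + 261)/(1/5 - 172) = (0 + 261)/(⅕ - 172) = 261/(-859/5) = 261*(-5/859) = -1305/859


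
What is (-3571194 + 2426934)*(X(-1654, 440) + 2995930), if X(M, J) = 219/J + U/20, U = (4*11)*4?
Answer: -75418937017983/22 ≈ -3.4281e+12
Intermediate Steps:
U = 176 (U = 44*4 = 176)
X(M, J) = 44/5 + 219/J (X(M, J) = 219/J + 176/20 = 219/J + 176*(1/20) = 219/J + 44/5 = 44/5 + 219/J)
(-3571194 + 2426934)*(X(-1654, 440) + 2995930) = (-3571194 + 2426934)*((44/5 + 219/440) + 2995930) = -1144260*((44/5 + 219*(1/440)) + 2995930) = -1144260*((44/5 + 219/440) + 2995930) = -1144260*(4091/440 + 2995930) = -1144260*1318213291/440 = -75418937017983/22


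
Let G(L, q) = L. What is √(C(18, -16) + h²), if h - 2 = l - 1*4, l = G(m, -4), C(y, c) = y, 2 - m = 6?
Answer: 3*√6 ≈ 7.3485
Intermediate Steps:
m = -4 (m = 2 - 1*6 = 2 - 6 = -4)
l = -4
h = -6 (h = 2 + (-4 - 1*4) = 2 + (-4 - 4) = 2 - 8 = -6)
√(C(18, -16) + h²) = √(18 + (-6)²) = √(18 + 36) = √54 = 3*√6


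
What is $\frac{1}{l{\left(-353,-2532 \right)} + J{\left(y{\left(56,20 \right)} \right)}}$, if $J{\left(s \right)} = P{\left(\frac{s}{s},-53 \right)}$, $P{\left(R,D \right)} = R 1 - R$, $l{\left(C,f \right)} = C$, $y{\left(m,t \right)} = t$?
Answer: $- \frac{1}{353} \approx -0.0028329$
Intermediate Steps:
$P{\left(R,D \right)} = 0$ ($P{\left(R,D \right)} = R - R = 0$)
$J{\left(s \right)} = 0$
$\frac{1}{l{\left(-353,-2532 \right)} + J{\left(y{\left(56,20 \right)} \right)}} = \frac{1}{-353 + 0} = \frac{1}{-353} = - \frac{1}{353}$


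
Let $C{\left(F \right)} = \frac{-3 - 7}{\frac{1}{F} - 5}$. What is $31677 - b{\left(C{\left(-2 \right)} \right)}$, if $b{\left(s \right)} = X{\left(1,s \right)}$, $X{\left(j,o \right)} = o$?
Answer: $\frac{348427}{11} \approx 31675.0$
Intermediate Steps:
$C{\left(F \right)} = - \frac{10}{-5 + \frac{1}{F}}$
$b{\left(s \right)} = s$
$31677 - b{\left(C{\left(-2 \right)} \right)} = 31677 - 10 \left(-2\right) \frac{1}{-1 + 5 \left(-2\right)} = 31677 - 10 \left(-2\right) \frac{1}{-1 - 10} = 31677 - 10 \left(-2\right) \frac{1}{-11} = 31677 - 10 \left(-2\right) \left(- \frac{1}{11}\right) = 31677 - \frac{20}{11} = \frac{348427}{11}$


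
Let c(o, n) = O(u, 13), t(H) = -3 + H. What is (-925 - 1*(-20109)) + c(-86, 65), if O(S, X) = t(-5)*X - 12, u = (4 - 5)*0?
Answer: 19068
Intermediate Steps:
u = 0 (u = -1*0 = 0)
O(S, X) = -12 - 8*X (O(S, X) = (-3 - 5)*X - 12 = -8*X - 12 = -12 - 8*X)
c(o, n) = -116 (c(o, n) = -12 - 8*13 = -12 - 104 = -116)
(-925 - 1*(-20109)) + c(-86, 65) = (-925 - 1*(-20109)) - 116 = (-925 + 20109) - 116 = 19184 - 116 = 19068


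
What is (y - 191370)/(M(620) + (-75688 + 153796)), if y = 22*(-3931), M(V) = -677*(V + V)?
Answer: 69463/190343 ≈ 0.36494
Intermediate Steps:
M(V) = -1354*V
y = -86482
(y - 191370)/(M(620) + (-75688 + 153796)) = (-86482 - 191370)/(-1354*620 + (-75688 + 153796)) = -277852/(-839480 + 78108) = -277852/(-761372) = -277852*(-1/761372) = 69463/190343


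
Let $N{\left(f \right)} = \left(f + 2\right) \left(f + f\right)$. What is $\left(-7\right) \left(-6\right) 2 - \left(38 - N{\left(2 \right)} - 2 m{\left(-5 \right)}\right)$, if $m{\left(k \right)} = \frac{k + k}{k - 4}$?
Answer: $\frac{578}{9} \approx 64.222$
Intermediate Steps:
$m{\left(k \right)} = \frac{2 k}{-4 + k}$
$N{\left(f \right)} = 2 f \left(2 + f\right)$ ($N{\left(f \right)} = \left(2 + f\right) 2 f = 2 f \left(2 + f\right)$)
$\left(-7\right) \left(-6\right) 2 - \left(38 - N{\left(2 \right)} - 2 m{\left(-5 \right)}\right) = \left(-7\right) \left(-6\right) 2 - \left(38 - 4 \left(2 + 2\right) - 4 \left(-5\right) \frac{1}{-4 - 5}\right) = 42 \cdot 2 - \left(22 - 4 \left(-5\right) \frac{1}{-9}\right) = 84 - \left(22 - 4 \left(-5\right) \left(- \frac{1}{9}\right)\right) = 84 + \left(\left(2 \cdot \frac{10}{9} + 16\right) - 38\right) = 84 + \left(\left(\frac{20}{9} + 16\right) - 38\right) = 84 + \left(\frac{164}{9} - 38\right) = 84 - \frac{178}{9} = \frac{578}{9}$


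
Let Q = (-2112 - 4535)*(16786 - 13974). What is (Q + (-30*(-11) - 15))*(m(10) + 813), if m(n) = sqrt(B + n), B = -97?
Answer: -15195822837 - 18691049*I*sqrt(87) ≈ -1.5196e+10 - 1.7434e+8*I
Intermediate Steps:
m(n) = sqrt(-97 + n)
Q = -18691364 (Q = -6647*2812 = -18691364)
(Q + (-30*(-11) - 15))*(m(10) + 813) = (-18691364 + (-30*(-11) - 15))*(sqrt(-97 + 10) + 813) = (-18691364 + (330 - 15))*(sqrt(-87) + 813) = (-18691364 + 315)*(I*sqrt(87) + 813) = -18691049*(813 + I*sqrt(87)) = -15195822837 - 18691049*I*sqrt(87)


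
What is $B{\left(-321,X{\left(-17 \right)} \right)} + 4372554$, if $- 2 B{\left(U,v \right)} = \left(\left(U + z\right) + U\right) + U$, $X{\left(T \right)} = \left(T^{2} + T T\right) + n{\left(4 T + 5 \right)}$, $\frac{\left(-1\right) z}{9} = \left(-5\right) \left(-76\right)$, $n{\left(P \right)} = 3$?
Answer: $\frac{8749491}{2} \approx 4.3747 \cdot 10^{6}$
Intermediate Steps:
$z = -3420$ ($z = - 9 \left(\left(-5\right) \left(-76\right)\right) = \left(-9\right) 380 = -3420$)
$X{\left(T \right)} = 3 + 2 T^{2}$ ($X{\left(T \right)} = \left(T^{2} + T T\right) + 3 = \left(T^{2} + T^{2}\right) + 3 = 2 T^{2} + 3 = 3 + 2 T^{2}$)
$B{\left(U,v \right)} = 1710 - \frac{3 U}{2}$ ($B{\left(U,v \right)} = - \frac{\left(\left(U - 3420\right) + U\right) + U}{2} = - \frac{\left(\left(-3420 + U\right) + U\right) + U}{2} = - \frac{\left(-3420 + 2 U\right) + U}{2} = - \frac{-3420 + 3 U}{2} = 1710 - \frac{3 U}{2}$)
$B{\left(-321,X{\left(-17 \right)} \right)} + 4372554 = \left(1710 - - \frac{963}{2}\right) + 4372554 = \left(1710 + \frac{963}{2}\right) + 4372554 = \frac{4383}{2} + 4372554 = \frac{8749491}{2}$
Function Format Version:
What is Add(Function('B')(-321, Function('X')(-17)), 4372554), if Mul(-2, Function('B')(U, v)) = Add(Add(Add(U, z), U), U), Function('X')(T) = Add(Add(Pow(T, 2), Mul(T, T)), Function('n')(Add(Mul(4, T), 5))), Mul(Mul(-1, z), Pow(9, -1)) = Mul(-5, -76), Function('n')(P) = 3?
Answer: Rational(8749491, 2) ≈ 4.3747e+6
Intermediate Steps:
z = -3420 (z = Mul(-9, Mul(-5, -76)) = Mul(-9, 380) = -3420)
Function('X')(T) = Add(3, Mul(2, Pow(T, 2))) (Function('X')(T) = Add(Add(Pow(T, 2), Mul(T, T)), 3) = Add(Add(Pow(T, 2), Pow(T, 2)), 3) = Add(Mul(2, Pow(T, 2)), 3) = Add(3, Mul(2, Pow(T, 2))))
Function('B')(U, v) = Add(1710, Mul(Rational(-3, 2), U)) (Function('B')(U, v) = Mul(Rational(-1, 2), Add(Add(Add(U, -3420), U), U)) = Mul(Rational(-1, 2), Add(Add(Add(-3420, U), U), U)) = Mul(Rational(-1, 2), Add(Add(-3420, Mul(2, U)), U)) = Mul(Rational(-1, 2), Add(-3420, Mul(3, U))) = Add(1710, Mul(Rational(-3, 2), U)))
Add(Function('B')(-321, Function('X')(-17)), 4372554) = Add(Add(1710, Mul(Rational(-3, 2), -321)), 4372554) = Add(Add(1710, Rational(963, 2)), 4372554) = Add(Rational(4383, 2), 4372554) = Rational(8749491, 2)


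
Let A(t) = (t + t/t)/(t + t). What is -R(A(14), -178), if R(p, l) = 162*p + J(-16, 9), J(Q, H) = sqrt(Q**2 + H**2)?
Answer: -1215/14 - sqrt(337) ≈ -105.14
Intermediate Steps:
J(Q, H) = sqrt(H**2 + Q**2)
A(t) = (1 + t)/(2*t) (A(t) = (t + 1)/((2*t)) = (1 + t)*(1/(2*t)) = (1 + t)/(2*t))
R(p, l) = sqrt(337) + 162*p (R(p, l) = 162*p + sqrt(9**2 + (-16)**2) = 162*p + sqrt(81 + 256) = 162*p + sqrt(337) = sqrt(337) + 162*p)
-R(A(14), -178) = -(sqrt(337) + 162*((1/2)*(1 + 14)/14)) = -(sqrt(337) + 162*((1/2)*(1/14)*15)) = -(sqrt(337) + 162*(15/28)) = -(sqrt(337) + 1215/14) = -(1215/14 + sqrt(337)) = -1215/14 - sqrt(337)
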